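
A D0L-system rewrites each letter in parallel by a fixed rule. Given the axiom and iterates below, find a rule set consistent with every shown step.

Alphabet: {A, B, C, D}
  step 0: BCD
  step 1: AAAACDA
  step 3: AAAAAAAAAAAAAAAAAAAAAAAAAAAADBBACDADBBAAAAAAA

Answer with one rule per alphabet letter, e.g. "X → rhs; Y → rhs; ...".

  step 0 ⇒ step 1: BCD ⇒ AAA·ACD·A
    B ↦ AAA
    C ↦ ACD
    D ↦ A
    A ↦ DBB  (constrained at step 1)

A->DBB, B->AAA, C->ACD, D->A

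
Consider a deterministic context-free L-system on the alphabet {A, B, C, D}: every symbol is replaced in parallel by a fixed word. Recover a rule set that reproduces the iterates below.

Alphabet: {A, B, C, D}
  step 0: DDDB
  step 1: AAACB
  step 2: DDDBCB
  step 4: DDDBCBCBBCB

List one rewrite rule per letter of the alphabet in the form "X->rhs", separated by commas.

  step 1 ⇒ step 2: AAACB ⇒ D·D·D·B·CB
    A ↦ D
    B ↦ CB
    C ↦ B
  step 0 ⇒ step 1: DDDB ⇒ A·A·A·CB
    D ↦ A

A->D, B->CB, C->B, D->A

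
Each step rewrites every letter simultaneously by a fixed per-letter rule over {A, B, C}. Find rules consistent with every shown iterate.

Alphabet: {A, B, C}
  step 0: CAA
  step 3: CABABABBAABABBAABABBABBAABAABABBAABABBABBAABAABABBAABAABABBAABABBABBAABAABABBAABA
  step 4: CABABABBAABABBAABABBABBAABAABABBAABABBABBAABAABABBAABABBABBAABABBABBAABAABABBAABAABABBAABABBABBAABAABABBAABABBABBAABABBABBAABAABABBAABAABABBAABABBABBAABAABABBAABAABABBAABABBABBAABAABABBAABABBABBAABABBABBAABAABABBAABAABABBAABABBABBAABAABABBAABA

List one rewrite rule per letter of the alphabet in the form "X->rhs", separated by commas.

  step 3 ⇒ step 4: CABABABBAABABBAABABBABBAABAABABBAABABBABBAABAABABBAABAABABBAABABBABBAABAABABBAABA ⇒ CAB·ABA·BBA·ABA·BBA·ABA·BBA·BBA·ABA·ABA·BBA·ABA·BBA·BBA·ABA·ABA·BBA·ABA·BBA·BBA·ABA·BBA·BBA·ABA·ABA·BBA·ABA·ABA·BBA·ABA·BBA·BBA·ABA·ABA·BBA·ABA·BBA·BBA·ABA·BBA·BBA·ABA·ABA·BBA·ABA·ABA·BBA·ABA·BBA·BBA·ABA·ABA·BBA·ABA·ABA·BBA·ABA·BBA·BBA·ABA·ABA·BBA·ABA·BBA·BBA·ABA·BBA·BBA·ABA·ABA·BBA·ABA·ABA·BBA·ABA·BBA·BBA·ABA·ABA·BBA·ABA
    A ↦ ABA
    B ↦ BBA
    C ↦ CAB

A->ABA, B->BBA, C->CAB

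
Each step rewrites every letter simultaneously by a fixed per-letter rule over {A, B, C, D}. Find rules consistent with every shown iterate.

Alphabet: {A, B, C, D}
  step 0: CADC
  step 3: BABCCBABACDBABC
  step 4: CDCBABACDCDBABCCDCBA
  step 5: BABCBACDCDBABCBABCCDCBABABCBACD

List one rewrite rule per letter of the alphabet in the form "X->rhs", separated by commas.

A->D, B->C, C->BA, D->BC

  step 4 ⇒ step 5: CDCBABACDCDBABCCDCBA ⇒ BA·BC·BA·C·D·C·D·BA·BC·BA·BC·C·D·C·BA·BA·BC·BA·C·D
    A ↦ D
    B ↦ C
    C ↦ BA
    D ↦ BC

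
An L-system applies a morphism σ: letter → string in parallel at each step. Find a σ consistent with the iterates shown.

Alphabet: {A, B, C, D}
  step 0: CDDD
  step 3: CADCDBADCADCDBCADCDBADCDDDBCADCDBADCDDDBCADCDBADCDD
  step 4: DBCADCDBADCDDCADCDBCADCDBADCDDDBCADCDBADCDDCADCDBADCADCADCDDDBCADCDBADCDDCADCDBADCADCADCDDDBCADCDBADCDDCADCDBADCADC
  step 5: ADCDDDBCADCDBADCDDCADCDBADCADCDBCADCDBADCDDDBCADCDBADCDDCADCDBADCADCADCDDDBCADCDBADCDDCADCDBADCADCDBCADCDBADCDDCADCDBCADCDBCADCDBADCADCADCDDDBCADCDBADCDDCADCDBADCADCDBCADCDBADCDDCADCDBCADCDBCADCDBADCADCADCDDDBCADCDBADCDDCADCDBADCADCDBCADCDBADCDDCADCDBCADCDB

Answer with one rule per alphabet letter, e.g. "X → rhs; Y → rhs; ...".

  step 4 ⇒ step 5: DBCADCDBADCDDCADCDBCADCDBADCDDDBCADCDBADCDDCADCDBADCADCADCDDDBCADCDBADCDDCADCDBADCADCADCDDDBCADCDBADCDDCADCDBADCADC ⇒ ADC·DD·DB·C·ADC·DB·ADC·DD·C·ADC·DB·ADC·ADC·DB·C·ADC·DB·ADC·DD·DB·C·ADC·DB·ADC·DD·C·ADC·DB·ADC·ADC·ADC·DD·DB·C·ADC·DB·ADC·DD·C·ADC·DB·ADC·ADC·DB·C·ADC·DB·ADC·DD·C·ADC·DB·C·ADC·DB·C·ADC·DB·ADC·ADC·ADC·DD·DB·C·ADC·DB·ADC·DD·C·ADC·DB·ADC·ADC·DB·C·ADC·DB·ADC·DD·C·ADC·DB·C·ADC·DB·C·ADC·DB·ADC·ADC·ADC·DD·DB·C·ADC·DB·ADC·DD·C·ADC·DB·ADC·ADC·DB·C·ADC·DB·ADC·DD·C·ADC·DB·C·ADC·DB
    A ↦ C
    B ↦ DD
    C ↦ DB
    D ↦ ADC

A->C, B->DD, C->DB, D->ADC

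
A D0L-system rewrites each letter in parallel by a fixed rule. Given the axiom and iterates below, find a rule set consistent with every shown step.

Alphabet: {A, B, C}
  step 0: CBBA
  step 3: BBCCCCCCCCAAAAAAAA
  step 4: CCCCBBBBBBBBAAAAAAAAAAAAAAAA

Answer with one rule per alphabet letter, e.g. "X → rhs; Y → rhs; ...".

  step 3 ⇒ step 4: BBCCCCCCCCAAAAAAAA ⇒ CC·CC·B·B·B·B·B·B·B·B·AA·AA·AA·AA·AA·AA·AA·AA
    A ↦ AA
    B ↦ CC
    C ↦ B

A->AA, B->CC, C->B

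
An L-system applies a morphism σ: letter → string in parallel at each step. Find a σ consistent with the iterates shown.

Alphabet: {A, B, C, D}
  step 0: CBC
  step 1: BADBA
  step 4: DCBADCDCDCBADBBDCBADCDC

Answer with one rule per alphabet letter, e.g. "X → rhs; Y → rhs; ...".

  step 0 ⇒ step 1: CBC ⇒ BA·D·BA
    B ↦ D
    C ↦ BA
    A ↦ BB  (constrained at step 1)
    D ↦ DC  (constrained at step 1)

A->BB, B->D, C->BA, D->DC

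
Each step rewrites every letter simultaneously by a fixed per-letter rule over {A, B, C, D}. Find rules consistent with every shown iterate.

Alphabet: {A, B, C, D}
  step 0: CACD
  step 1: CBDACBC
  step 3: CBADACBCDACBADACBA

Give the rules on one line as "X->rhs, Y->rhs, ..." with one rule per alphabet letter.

  step 0 ⇒ step 1: CACD ⇒ CB·DA·CB·C
    A ↦ DA
    C ↦ CB
    D ↦ C
    B ↦ A  (constrained at step 1)

A->DA, B->A, C->CB, D->C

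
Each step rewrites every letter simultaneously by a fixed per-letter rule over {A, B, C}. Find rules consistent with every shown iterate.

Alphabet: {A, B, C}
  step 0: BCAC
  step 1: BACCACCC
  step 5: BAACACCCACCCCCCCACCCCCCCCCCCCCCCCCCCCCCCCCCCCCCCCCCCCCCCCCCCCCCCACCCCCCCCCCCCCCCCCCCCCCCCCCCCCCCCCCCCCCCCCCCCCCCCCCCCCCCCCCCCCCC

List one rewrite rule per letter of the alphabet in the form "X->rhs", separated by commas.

  step 0 ⇒ step 1: BCAC ⇒ BA·CC·AC·CC
    A ↦ AC
    B ↦ BA
    C ↦ CC

A->AC, B->BA, C->CC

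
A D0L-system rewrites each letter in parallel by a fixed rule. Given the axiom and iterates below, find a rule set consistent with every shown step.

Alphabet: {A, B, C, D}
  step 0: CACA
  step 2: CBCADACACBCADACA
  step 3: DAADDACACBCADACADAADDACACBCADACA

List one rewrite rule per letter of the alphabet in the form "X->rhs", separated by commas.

A->CA, B->AD, C->DA, D->CB

  step 2 ⇒ step 3: CBCADACACBCADACA ⇒ DA·AD·DA·CA·CB·CA·DA·CA·DA·AD·DA·CA·CB·CA·DA·CA
    A ↦ CA
    B ↦ AD
    C ↦ DA
    D ↦ CB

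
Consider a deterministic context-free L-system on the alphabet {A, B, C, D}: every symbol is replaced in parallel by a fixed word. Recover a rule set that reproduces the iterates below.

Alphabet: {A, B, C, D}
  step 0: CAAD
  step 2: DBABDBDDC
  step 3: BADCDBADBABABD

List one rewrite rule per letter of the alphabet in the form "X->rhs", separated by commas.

  step 2 ⇒ step 3: DBABDBDDC ⇒ BA·D·C·D·BA·D·BA·BA·BD
    A ↦ C
    B ↦ D
    C ↦ BD
    D ↦ BA

A->C, B->D, C->BD, D->BA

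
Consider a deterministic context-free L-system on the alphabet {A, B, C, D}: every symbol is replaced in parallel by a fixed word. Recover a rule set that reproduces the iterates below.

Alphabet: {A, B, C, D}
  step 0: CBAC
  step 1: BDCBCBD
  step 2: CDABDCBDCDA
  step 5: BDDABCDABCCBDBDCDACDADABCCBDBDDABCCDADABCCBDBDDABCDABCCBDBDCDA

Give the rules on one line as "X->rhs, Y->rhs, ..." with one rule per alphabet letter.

  step 1 ⇒ step 2: BDCBCBD ⇒ C·DA·BD·C·BD·C·DA
    B ↦ C
    C ↦ BD
    D ↦ DA
  step 0 ⇒ step 1: CBAC ⇒ BD·C·BC·BD
    A ↦ BC

A->BC, B->C, C->BD, D->DA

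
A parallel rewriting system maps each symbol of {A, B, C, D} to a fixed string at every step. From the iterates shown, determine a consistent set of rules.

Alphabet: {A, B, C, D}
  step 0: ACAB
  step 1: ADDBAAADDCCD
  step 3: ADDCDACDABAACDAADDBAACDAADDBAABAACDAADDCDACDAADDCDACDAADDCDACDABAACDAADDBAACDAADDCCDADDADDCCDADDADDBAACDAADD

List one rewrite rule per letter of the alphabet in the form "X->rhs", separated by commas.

  step 0 ⇒ step 1: ACAB ⇒ ADD·BAA·ADD·CCD
    A ↦ ADD
    B ↦ CCD
    C ↦ BAA
    D ↦ CDA  (constrained at step 1)

A->ADD, B->CCD, C->BAA, D->CDA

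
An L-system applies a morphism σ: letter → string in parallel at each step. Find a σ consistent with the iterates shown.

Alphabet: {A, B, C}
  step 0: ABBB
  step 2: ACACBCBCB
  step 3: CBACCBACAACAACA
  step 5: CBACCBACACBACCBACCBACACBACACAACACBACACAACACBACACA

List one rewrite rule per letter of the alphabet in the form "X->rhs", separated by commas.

  step 2 ⇒ step 3: ACACBCBCB ⇒ CB·AC·CB·AC·A·AC·A·AC·A
    A ↦ CB
    B ↦ A
    C ↦ AC

A->CB, B->A, C->AC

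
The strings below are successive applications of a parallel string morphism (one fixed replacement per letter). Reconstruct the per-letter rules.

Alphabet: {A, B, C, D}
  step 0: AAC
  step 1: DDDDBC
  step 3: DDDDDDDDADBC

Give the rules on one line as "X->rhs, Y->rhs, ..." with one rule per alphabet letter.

  step 0 ⇒ step 1: AAC ⇒ DD·DD·BC
    A ↦ DD
    C ↦ BC
    B ↦ D  (constrained at step 1)
    D ↦ A  (constrained at step 1)

A->DD, B->D, C->BC, D->A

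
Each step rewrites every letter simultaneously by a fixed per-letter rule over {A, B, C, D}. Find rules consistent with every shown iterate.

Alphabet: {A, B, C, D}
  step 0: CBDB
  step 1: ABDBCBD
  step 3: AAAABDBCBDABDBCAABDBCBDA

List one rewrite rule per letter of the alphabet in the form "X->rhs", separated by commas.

A->AA, B->BD, C->A, D->BC

  step 0 ⇒ step 1: CBDB ⇒ A·BD·BC·BD
    B ↦ BD
    C ↦ A
    D ↦ BC
    A ↦ AA  (constrained at step 1)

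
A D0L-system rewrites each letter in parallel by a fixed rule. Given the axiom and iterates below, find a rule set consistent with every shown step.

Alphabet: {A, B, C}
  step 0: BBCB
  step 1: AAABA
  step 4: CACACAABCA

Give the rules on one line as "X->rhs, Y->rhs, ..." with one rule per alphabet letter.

A->C, B->A, C->AB

  step 0 ⇒ step 1: BBCB ⇒ A·A·AB·A
    B ↦ A
    C ↦ AB
    A ↦ C  (constrained at step 1)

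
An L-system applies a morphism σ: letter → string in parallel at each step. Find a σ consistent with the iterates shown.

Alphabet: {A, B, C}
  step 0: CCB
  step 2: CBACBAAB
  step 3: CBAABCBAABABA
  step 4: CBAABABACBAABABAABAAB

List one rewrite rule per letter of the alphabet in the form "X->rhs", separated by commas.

  step 3 ⇒ step 4: CBAABCBAABABA ⇒ CB·A·AB·AB·A·CB·A·AB·AB·A·AB·A·AB
    A ↦ AB
    B ↦ A
    C ↦ CB

A->AB, B->A, C->CB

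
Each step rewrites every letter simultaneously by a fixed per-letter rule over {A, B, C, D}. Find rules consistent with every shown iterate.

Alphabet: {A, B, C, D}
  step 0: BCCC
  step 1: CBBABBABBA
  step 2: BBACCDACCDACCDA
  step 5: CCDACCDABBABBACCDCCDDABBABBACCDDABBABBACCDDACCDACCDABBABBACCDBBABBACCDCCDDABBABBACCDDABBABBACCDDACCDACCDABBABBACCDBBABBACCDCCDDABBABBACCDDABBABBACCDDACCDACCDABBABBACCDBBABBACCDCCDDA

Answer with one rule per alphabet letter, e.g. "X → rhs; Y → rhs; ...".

  step 1 ⇒ step 2: CBBABBABBA ⇒ BBA·C·C·DA·C·C·DA·C·C·DA
    A ↦ DA
    B ↦ C
    C ↦ BBA
    D ↦ CCD  (constrained at step 2)

A->DA, B->C, C->BBA, D->CCD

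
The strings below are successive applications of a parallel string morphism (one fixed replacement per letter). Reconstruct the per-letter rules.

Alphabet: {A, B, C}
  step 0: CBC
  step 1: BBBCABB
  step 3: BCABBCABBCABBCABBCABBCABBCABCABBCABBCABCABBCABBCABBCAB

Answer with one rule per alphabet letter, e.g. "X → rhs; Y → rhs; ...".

A->CAB, B->BCA, C->BB

  step 0 ⇒ step 1: CBC ⇒ BB·BCA·BB
    B ↦ BCA
    C ↦ BB
    A ↦ CAB  (constrained at step 1)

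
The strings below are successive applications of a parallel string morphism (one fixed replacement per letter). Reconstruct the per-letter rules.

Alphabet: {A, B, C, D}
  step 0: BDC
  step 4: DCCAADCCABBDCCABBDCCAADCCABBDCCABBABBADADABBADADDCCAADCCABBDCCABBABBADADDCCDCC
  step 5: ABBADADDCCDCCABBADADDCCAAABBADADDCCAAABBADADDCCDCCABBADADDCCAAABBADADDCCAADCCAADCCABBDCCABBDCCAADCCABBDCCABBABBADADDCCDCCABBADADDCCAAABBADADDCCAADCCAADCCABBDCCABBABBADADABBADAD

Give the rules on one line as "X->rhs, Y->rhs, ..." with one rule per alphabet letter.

  step 4 ⇒ step 5: DCCAADCCABBDCCABBDCCAADCCABBDCCABBABBADADABBADADDCCAADCCABBDCCABBABBADADDCCDCC ⇒ ABB·AD·AD·DCC·DCC·ABB·AD·AD·DCC·A·A·ABB·AD·AD·DCC·A·A·ABB·AD·AD·DCC·DCC·ABB·AD·AD·DCC·A·A·ABB·AD·AD·DCC·A·A·DCC·A·A·DCC·ABB·DCC·ABB·DCC·A·A·DCC·ABB·DCC·ABB·ABB·AD·AD·DCC·DCC·ABB·AD·AD·DCC·A·A·ABB·AD·AD·DCC·A·A·DCC·A·A·DCC·ABB·DCC·ABB·ABB·AD·AD·ABB·AD·AD
    A ↦ DCC
    B ↦ A
    C ↦ AD
    D ↦ ABB

A->DCC, B->A, C->AD, D->ABB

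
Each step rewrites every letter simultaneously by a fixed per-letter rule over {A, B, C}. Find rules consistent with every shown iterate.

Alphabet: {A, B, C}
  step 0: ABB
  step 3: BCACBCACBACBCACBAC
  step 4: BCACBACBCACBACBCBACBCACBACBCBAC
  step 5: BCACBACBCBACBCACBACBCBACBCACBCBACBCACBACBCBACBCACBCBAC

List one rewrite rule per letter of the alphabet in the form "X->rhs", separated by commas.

A->B, B->BC, C->AC

  step 4 ⇒ step 5: BCACBACBCACBACBCBACBCACBACBCBAC ⇒ BC·AC·B·AC·BC·B·AC·BC·AC·B·AC·BC·B·AC·BC·AC·BC·B·AC·BC·AC·B·AC·BC·B·AC·BC·AC·BC·B·AC
    A ↦ B
    B ↦ BC
    C ↦ AC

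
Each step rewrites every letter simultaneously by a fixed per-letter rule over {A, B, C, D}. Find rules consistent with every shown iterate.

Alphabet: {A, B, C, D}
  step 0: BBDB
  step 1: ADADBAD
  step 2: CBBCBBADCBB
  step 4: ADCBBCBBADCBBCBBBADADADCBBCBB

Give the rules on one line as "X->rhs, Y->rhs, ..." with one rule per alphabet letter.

  step 1 ⇒ step 2: ADADBAD ⇒ CB·B·CB·B·AD·CB·B
    A ↦ CB
    B ↦ AD
    D ↦ B
    C ↦ B  (constrained at step 2)

A->CB, B->AD, C->B, D->B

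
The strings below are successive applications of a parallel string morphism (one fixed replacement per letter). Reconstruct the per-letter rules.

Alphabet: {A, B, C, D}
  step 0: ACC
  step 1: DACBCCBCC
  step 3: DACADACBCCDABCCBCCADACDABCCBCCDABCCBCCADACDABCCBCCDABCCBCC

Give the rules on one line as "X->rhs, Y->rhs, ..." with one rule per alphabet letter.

  step 0 ⇒ step 1: ACC ⇒ DAC·BCC·BCC
    A ↦ DAC
    C ↦ BCC
    B ↦ DA  (constrained at step 1)
    D ↦ A  (constrained at step 1)

A->DAC, B->DA, C->BCC, D->A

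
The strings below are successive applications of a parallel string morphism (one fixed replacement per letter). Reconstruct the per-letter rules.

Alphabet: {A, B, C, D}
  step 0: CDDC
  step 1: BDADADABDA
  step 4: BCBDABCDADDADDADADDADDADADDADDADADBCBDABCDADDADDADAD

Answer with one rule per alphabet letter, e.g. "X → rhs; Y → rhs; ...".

A->D, B->BC, C->BDA, D->DA

  step 0 ⇒ step 1: CDDC ⇒ BDA·DA·DA·BDA
    C ↦ BDA
    D ↦ DA
    A ↦ D  (constrained at step 1)
    B ↦ BC  (constrained at step 1)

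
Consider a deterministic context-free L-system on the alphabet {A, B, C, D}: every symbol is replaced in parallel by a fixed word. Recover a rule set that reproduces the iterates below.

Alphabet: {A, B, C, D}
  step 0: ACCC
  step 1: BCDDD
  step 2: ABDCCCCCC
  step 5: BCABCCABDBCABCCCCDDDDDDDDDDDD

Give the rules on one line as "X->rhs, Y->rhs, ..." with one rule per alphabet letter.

  step 1 ⇒ step 2: BCDDD ⇒ AB·D·CC·CC·CC
    B ↦ AB
    C ↦ D
    D ↦ CC
  step 0 ⇒ step 1: ACCC ⇒ BC·D·D·D
    A ↦ BC

A->BC, B->AB, C->D, D->CC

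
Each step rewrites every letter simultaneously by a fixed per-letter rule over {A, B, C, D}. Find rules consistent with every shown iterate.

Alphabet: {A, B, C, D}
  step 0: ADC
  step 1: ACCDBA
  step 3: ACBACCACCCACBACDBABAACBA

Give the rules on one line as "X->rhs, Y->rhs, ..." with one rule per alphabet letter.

  step 0 ⇒ step 1: ADC ⇒ AC·CD·BA
    A ↦ AC
    C ↦ BA
    D ↦ CD
    B ↦ CC  (constrained at step 1)

A->AC, B->CC, C->BA, D->CD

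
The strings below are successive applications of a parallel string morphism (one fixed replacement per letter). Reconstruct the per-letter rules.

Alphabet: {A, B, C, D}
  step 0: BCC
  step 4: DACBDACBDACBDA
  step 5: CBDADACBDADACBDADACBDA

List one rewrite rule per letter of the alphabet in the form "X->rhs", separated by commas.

  step 4 ⇒ step 5: DACBDACBDACBDA ⇒ CB·DA·D·A·CB·DA·D·A·CB·DA·D·A·CB·DA
    A ↦ DA
    B ↦ A
    C ↦ D
    D ↦ CB

A->DA, B->A, C->D, D->CB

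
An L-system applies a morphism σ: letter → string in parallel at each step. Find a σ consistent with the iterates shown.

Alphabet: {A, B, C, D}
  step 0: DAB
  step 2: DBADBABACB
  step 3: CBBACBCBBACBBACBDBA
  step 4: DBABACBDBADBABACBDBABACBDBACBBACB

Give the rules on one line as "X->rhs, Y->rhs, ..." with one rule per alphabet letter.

  step 3 ⇒ step 4: CBBACBCBBACBBACBDBA ⇒ D·BA·BA·CB·D·BA·D·BA·BA·CB·D·BA·BA·CB·D·BA·CB·BA·CB
    A ↦ CB
    B ↦ BA
    C ↦ D
    D ↦ CB

A->CB, B->BA, C->D, D->CB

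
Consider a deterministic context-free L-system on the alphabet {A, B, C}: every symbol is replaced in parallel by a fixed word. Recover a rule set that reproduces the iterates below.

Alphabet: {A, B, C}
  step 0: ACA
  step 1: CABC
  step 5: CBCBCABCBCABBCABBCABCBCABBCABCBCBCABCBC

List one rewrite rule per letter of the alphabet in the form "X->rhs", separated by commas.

  step 0 ⇒ step 1: ACA ⇒ C·AB·C
    A ↦ C
    C ↦ AB
    B ↦ BC  (constrained at step 1)

A->C, B->BC, C->AB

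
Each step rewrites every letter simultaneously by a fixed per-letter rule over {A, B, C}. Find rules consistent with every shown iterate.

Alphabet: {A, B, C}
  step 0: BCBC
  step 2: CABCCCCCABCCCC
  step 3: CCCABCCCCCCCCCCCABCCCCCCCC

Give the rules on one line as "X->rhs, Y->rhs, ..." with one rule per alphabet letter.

A->C, B->AB, C->CC

  step 2 ⇒ step 3: CABCCCCCABCCCC ⇒ CC·C·AB·CC·CC·CC·CC·CC·C·AB·CC·CC·CC·CC
    A ↦ C
    B ↦ AB
    C ↦ CC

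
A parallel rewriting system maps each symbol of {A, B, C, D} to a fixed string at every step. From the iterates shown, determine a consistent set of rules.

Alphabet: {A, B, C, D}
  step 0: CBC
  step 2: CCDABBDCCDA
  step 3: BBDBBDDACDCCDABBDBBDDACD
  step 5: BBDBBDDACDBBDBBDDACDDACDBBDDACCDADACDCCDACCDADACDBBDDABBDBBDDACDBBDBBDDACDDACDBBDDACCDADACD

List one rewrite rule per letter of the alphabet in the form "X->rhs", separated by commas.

  step 2 ⇒ step 3: CCDABBDCCDA ⇒ BBD·BBD·DA·CD·C·C·DA·BBD·BBD·DA·CD
    A ↦ CD
    B ↦ C
    C ↦ BBD
    D ↦ DA

A->CD, B->C, C->BBD, D->DA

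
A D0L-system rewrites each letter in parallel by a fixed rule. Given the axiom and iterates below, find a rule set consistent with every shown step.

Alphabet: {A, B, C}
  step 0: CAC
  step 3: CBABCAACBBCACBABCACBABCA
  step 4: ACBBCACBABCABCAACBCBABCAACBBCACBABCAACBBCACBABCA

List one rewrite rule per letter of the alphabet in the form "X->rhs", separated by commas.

  step 3 ⇒ step 4: CBABCAACBBCACBABCACBABCA ⇒ A·CB·BCA·CB·A·BCA·BCA·A·CB·CB·A·BCA·A·CB·BCA·CB·A·BCA·A·CB·BCA·CB·A·BCA
    A ↦ BCA
    B ↦ CB
    C ↦ A

A->BCA, B->CB, C->A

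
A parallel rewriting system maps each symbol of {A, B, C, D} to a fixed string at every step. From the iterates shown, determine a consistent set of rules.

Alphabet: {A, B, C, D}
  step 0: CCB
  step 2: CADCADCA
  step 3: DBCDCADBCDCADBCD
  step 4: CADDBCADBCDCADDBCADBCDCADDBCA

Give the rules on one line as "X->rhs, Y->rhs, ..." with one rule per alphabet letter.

A->CD, B->D, C->DB, D->CA

  step 3 ⇒ step 4: DBCDCADBCDCADBCD ⇒ CA·D·DB·CA·DB·CD·CA·D·DB·CA·DB·CD·CA·D·DB·CA
    A ↦ CD
    B ↦ D
    C ↦ DB
    D ↦ CA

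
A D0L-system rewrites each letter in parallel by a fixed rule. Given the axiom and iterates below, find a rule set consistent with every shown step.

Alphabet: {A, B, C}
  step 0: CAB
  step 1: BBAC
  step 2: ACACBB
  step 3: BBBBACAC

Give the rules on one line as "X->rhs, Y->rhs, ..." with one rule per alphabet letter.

A->B, B->AC, C->B

  step 2 ⇒ step 3: ACACBB ⇒ B·B·B·B·AC·AC
    A ↦ B
    B ↦ AC
    C ↦ B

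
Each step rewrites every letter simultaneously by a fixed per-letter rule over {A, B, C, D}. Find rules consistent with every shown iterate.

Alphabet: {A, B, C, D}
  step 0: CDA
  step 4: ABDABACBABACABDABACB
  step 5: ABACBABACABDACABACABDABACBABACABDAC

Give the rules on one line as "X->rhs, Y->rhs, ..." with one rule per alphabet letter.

  step 4 ⇒ step 5: ABDABACBABACABDABACB ⇒ AB·AC·B·AB·AC·AB·D·AC·AB·AC·AB·D·AB·AC·B·AB·AC·AB·D·AC
    A ↦ AB
    B ↦ AC
    C ↦ D
    D ↦ B

A->AB, B->AC, C->D, D->B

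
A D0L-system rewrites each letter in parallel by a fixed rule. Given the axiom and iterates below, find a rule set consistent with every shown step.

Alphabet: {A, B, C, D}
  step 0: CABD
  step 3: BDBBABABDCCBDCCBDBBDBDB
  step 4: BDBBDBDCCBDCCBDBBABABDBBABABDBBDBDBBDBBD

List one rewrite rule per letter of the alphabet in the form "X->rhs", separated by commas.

A->CC, B->BD, C->BA, D->B

  step 3 ⇒ step 4: BDBBABABDCCBDCCBDBBDBDB ⇒ BD·B·BD·BD·CC·BD·CC·BD·B·BA·BA·BD·B·BA·BA·BD·B·BD·BD·B·BD·B·BD
    A ↦ CC
    B ↦ BD
    C ↦ BA
    D ↦ B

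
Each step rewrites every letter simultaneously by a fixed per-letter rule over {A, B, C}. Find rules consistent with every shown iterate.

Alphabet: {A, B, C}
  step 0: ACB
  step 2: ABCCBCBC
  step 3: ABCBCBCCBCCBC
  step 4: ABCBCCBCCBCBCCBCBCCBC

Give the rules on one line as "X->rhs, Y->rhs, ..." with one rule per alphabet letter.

A->AB, B->C, C->BC

  step 3 ⇒ step 4: ABCBCBCCBCCBC ⇒ AB·C·BC·C·BC·C·BC·BC·C·BC·BC·C·BC
    A ↦ AB
    B ↦ C
    C ↦ BC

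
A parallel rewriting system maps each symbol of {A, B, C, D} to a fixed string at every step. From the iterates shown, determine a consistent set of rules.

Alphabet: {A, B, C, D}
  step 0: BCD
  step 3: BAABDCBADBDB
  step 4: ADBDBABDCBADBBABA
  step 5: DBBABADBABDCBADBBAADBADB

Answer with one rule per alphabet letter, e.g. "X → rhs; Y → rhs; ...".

A->DB, B->A, C->DCB, D->B

  step 4 ⇒ step 5: ADBDBABDCBADBBABA ⇒ DB·B·A·B·A·DB·A·B·DCB·A·DB·B·A·A·DB·A·DB
    A ↦ DB
    B ↦ A
    C ↦ DCB
    D ↦ B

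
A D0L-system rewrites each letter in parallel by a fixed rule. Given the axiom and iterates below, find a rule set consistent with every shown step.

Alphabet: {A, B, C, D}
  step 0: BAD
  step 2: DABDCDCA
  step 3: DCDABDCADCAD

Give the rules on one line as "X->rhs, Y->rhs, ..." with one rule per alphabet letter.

  step 2 ⇒ step 3: DABDCDCA ⇒ DC·D·AB·DC·A·DC·A·D
    A ↦ D
    B ↦ AB
    C ↦ A
    D ↦ DC

A->D, B->AB, C->A, D->DC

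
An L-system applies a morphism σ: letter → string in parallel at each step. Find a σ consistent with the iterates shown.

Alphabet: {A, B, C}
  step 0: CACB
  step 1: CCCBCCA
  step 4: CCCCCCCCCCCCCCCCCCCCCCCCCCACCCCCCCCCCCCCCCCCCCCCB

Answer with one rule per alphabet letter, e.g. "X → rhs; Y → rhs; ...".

  step 0 ⇒ step 1: CACB ⇒ CC·CB·CC·A
    A ↦ CB
    B ↦ A
    C ↦ CC

A->CB, B->A, C->CC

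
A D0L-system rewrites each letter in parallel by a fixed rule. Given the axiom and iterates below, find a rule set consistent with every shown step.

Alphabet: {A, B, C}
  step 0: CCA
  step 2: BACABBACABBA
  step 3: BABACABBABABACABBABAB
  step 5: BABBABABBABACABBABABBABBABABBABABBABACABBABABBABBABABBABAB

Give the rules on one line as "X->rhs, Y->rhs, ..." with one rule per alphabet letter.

  step 2 ⇒ step 3: BACABBACABBA ⇒ BA·B·ACA·B·BA·BA·B·ACA·B·BA·BA·B
    A ↦ B
    B ↦ BA
    C ↦ ACA

A->B, B->BA, C->ACA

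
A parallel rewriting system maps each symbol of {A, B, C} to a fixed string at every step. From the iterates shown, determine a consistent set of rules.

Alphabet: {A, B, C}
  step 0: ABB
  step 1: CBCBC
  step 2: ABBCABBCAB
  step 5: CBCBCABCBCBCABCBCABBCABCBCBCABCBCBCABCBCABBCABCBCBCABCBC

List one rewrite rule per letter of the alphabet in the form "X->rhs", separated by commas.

  step 1 ⇒ step 2: CBCBC ⇒ AB·BC·AB·BC·AB
    B ↦ BC
    C ↦ AB
  step 0 ⇒ step 1: ABB ⇒ C·BC·BC
    A ↦ C

A->C, B->BC, C->AB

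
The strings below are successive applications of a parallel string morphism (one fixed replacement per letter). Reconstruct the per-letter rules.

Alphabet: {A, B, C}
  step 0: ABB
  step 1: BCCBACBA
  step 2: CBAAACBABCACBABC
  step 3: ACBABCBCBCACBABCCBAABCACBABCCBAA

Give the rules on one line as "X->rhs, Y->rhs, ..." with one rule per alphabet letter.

A->BC, B->CBA, C->A

  step 2 ⇒ step 3: CBAAACBABCACBABC ⇒ A·CBA·BC·BC·BC·A·CBA·BC·CBA·A·BC·A·CBA·BC·CBA·A
    A ↦ BC
    B ↦ CBA
    C ↦ A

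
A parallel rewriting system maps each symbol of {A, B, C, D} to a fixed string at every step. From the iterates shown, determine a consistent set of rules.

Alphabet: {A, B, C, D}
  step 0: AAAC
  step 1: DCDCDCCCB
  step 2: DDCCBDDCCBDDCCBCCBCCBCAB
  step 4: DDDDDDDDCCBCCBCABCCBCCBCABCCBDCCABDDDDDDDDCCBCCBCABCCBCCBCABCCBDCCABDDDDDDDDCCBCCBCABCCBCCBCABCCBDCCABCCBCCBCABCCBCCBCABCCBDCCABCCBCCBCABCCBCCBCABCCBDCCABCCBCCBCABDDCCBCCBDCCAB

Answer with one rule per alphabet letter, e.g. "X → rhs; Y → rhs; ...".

A->DC, B->CAB, C->CCB, D->DD

  step 1 ⇒ step 2: DCDCDCCCB ⇒ DD·CCB·DD·CCB·DD·CCB·CCB·CCB·CAB
    B ↦ CAB
    C ↦ CCB
    D ↦ DD
  step 0 ⇒ step 1: AAAC ⇒ DC·DC·DC·CCB
    A ↦ DC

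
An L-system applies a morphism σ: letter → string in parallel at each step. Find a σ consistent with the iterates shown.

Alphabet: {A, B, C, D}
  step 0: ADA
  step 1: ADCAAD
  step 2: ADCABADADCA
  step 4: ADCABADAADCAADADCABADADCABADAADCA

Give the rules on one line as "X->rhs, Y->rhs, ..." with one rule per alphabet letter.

A->AD, B->A, C->B, D->CA

  step 1 ⇒ step 2: ADCAAD ⇒ AD·CA·B·AD·AD·CA
    A ↦ AD
    C ↦ B
    D ↦ CA
    B ↦ A  (constrained at step 2)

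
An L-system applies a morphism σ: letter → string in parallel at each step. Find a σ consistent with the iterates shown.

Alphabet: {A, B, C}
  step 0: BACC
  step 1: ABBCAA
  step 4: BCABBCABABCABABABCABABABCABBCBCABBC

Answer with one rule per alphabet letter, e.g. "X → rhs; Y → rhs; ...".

  step 0 ⇒ step 1: BACC ⇒ AB·BC·A·A
    A ↦ BC
    B ↦ AB
    C ↦ A

A->BC, B->AB, C->A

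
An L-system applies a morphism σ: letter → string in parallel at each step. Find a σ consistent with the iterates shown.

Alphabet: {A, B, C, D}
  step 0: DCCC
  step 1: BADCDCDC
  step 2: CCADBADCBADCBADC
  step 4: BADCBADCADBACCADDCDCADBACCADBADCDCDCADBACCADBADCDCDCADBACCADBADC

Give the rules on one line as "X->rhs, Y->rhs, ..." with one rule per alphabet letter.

  step 1 ⇒ step 2: BADCDCDC ⇒ CC·AD·BA·DC·BA·DC·BA·DC
    A ↦ AD
    B ↦ CC
    C ↦ DC
    D ↦ BA

A->AD, B->CC, C->DC, D->BA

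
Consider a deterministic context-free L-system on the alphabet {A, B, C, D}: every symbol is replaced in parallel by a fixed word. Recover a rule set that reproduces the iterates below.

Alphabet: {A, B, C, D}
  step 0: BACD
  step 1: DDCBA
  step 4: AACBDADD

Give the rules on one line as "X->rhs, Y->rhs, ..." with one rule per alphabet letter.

  step 0 ⇒ step 1: BACD ⇒ D·D·CB·A
    A ↦ D
    B ↦ D
    C ↦ CB
    D ↦ A

A->D, B->D, C->CB, D->A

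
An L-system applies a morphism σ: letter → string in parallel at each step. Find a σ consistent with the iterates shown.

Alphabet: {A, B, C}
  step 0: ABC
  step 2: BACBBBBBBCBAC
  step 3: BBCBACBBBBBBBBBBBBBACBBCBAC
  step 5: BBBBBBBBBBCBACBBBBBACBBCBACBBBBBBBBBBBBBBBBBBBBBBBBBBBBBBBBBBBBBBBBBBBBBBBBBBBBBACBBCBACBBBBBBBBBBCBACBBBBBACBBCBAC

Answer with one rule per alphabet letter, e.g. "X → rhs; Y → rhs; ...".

A->C, B->BB, C->BAC

  step 2 ⇒ step 3: BACBBBBBBCBAC ⇒ BB·C·BAC·BB·BB·BB·BB·BB·BB·BAC·BB·C·BAC
    A ↦ C
    B ↦ BB
    C ↦ BAC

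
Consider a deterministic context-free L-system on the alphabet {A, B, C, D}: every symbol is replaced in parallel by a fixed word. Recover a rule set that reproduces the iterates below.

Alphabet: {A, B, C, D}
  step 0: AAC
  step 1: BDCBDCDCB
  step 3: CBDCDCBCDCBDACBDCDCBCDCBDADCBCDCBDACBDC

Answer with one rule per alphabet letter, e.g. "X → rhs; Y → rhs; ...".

  step 0 ⇒ step 1: AAC ⇒ BDC·BDC·DCB
    A ↦ BDC
    C ↦ DCB
    B ↦ DA  (constrained at step 1)
    D ↦ C  (constrained at step 1)

A->BDC, B->DA, C->DCB, D->C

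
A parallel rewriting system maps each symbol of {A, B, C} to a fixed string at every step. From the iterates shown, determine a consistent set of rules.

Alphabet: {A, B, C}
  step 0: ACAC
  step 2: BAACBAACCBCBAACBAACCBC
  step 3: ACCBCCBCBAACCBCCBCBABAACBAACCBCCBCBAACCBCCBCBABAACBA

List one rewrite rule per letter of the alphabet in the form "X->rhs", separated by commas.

  step 2 ⇒ step 3: BAACBAACCBCBAACBAACCBC ⇒ AC·CBC·CBC·BA·AC·CBC·CBC·BA·BA·AC·BA·AC·CBC·CBC·BA·AC·CBC·CBC·BA·BA·AC·BA
    A ↦ CBC
    B ↦ AC
    C ↦ BA

A->CBC, B->AC, C->BA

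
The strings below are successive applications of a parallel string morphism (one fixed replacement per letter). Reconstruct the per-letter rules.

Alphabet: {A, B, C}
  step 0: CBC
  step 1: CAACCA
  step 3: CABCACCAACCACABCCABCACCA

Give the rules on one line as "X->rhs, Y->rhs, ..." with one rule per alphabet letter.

A->BC, B->AC, C->CA

  step 0 ⇒ step 1: CBC ⇒ CA·AC·CA
    B ↦ AC
    C ↦ CA
    A ↦ BC  (constrained at step 1)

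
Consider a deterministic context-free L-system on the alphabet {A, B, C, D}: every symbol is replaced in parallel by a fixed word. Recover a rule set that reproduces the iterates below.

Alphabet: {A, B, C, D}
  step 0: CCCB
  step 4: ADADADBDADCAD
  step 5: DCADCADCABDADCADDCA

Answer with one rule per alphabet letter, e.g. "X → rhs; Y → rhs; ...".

  step 4 ⇒ step 5: ADADADBDADCAD ⇒ DC·A·DC·A·DC·A·BD·A·DC·A·D·DC·A
    A ↦ DC
    B ↦ BD
    C ↦ D
    D ↦ A

A->DC, B->BD, C->D, D->A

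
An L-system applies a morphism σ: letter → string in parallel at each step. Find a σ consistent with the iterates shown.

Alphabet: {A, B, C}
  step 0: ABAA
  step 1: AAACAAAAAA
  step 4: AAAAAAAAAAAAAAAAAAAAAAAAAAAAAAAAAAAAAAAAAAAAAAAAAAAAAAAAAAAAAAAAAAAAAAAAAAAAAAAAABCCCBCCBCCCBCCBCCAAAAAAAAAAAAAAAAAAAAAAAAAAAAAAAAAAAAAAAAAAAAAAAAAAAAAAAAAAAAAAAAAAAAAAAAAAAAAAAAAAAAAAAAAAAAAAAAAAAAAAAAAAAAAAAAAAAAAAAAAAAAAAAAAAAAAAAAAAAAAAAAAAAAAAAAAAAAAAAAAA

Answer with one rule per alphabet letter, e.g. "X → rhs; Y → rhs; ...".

A->AAA, B->C, C->BCC

  step 0 ⇒ step 1: ABAA ⇒ AAA·C·AAA·AAA
    A ↦ AAA
    B ↦ C
    C ↦ BCC  (constrained at step 1)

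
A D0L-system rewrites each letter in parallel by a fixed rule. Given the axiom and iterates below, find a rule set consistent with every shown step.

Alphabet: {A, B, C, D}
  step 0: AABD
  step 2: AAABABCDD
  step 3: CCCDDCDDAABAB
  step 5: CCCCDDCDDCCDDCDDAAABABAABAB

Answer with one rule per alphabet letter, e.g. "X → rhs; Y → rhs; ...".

  step 2 ⇒ step 3: AAABABCDD ⇒ C·C·C·DD·C·DD·A·AB·AB
    A ↦ C
    B ↦ DD
    C ↦ A
    D ↦ AB

A->C, B->DD, C->A, D->AB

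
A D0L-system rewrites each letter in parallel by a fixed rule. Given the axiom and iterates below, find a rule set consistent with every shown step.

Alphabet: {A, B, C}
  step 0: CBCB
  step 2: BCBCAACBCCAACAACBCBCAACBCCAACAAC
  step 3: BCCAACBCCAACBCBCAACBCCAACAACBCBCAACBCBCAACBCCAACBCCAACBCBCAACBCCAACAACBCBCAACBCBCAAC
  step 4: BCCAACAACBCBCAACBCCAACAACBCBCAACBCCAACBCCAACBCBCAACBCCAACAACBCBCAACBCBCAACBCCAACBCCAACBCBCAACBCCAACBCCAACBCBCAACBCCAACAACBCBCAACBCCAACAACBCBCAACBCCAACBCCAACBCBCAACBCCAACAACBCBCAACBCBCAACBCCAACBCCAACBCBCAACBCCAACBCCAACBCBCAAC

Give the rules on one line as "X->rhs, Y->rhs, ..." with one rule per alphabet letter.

A->BC, B->BCC, C->AAC

  step 3 ⇒ step 4: BCCAACBCCAACBCBCAACBCCAACAACBCBCAACBCBCAACBCCAACBCCAACBCBCAACBCCAACAACBCBCAACBCBCAAC ⇒ BCC·AAC·AAC·BC·BC·AAC·BCC·AAC·AAC·BC·BC·AAC·BCC·AAC·BCC·AAC·BC·BC·AAC·BCC·AAC·AAC·BC·BC·AAC·BC·BC·AAC·BCC·AAC·BCC·AAC·BC·BC·AAC·BCC·AAC·BCC·AAC·BC·BC·AAC·BCC·AAC·AAC·BC·BC·AAC·BCC·AAC·AAC·BC·BC·AAC·BCC·AAC·BCC·AAC·BC·BC·AAC·BCC·AAC·AAC·BC·BC·AAC·BC·BC·AAC·BCC·AAC·BCC·AAC·BC·BC·AAC·BCC·AAC·BCC·AAC·BC·BC·AAC
    A ↦ BC
    B ↦ BCC
    C ↦ AAC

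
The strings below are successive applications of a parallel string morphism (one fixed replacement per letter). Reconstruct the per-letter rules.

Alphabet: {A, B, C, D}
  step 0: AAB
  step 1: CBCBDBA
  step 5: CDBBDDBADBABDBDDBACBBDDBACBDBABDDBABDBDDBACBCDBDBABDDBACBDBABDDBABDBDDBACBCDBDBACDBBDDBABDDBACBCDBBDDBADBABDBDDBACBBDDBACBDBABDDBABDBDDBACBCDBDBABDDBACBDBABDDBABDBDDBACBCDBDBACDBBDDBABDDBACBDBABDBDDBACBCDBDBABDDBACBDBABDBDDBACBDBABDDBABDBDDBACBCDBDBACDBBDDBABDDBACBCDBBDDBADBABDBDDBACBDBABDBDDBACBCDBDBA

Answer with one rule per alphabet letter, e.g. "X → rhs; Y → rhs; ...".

A->CB, B->DBA, C->CDB, D->BD

  step 0 ⇒ step 1: AAB ⇒ CB·CB·DBA
    A ↦ CB
    B ↦ DBA
    C ↦ CDB  (constrained at step 1)
    D ↦ BD  (constrained at step 1)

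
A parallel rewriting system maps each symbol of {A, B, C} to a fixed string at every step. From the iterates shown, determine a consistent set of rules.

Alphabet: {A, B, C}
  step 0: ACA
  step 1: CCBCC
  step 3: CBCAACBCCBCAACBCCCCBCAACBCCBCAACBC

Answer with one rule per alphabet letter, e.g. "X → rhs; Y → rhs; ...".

  step 0 ⇒ step 1: ACA ⇒ C·CBC·C
    A ↦ C
    C ↦ CBC
    B ↦ AA  (constrained at step 1)

A->C, B->AA, C->CBC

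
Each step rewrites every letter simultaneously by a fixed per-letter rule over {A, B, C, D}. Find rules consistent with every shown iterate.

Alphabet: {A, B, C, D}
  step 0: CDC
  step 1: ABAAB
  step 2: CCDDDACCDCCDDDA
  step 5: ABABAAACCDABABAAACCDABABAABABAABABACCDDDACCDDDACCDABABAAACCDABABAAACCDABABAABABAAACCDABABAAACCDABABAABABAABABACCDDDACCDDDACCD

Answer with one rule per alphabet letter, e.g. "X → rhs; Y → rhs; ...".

  step 1 ⇒ step 2: ABAAB ⇒ CCD·DDA·CCD·CCD·DDA
    A ↦ CCD
    B ↦ DDA
  step 0 ⇒ step 1: CDC ⇒ AB·A·AB
    C ↦ AB
  step 0 ⇒ step 1: CDC ⇒ AB·A·AB
    D ↦ A

A->CCD, B->DDA, C->AB, D->A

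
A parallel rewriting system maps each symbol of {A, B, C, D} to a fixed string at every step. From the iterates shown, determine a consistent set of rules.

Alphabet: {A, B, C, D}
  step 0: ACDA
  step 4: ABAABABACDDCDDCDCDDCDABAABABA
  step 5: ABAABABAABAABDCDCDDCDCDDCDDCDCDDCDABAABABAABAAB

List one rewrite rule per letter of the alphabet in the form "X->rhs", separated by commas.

A->AB, B->A, C->D, D->CD

  step 4 ⇒ step 5: ABAABABACDDCDDCDCDDCDABAABABA ⇒ AB·A·AB·AB·A·AB·A·AB·D·CD·CD·D·CD·CD·D·CD·D·CD·CD·D·CD·AB·A·AB·AB·A·AB·A·AB
    A ↦ AB
    B ↦ A
    C ↦ D
    D ↦ CD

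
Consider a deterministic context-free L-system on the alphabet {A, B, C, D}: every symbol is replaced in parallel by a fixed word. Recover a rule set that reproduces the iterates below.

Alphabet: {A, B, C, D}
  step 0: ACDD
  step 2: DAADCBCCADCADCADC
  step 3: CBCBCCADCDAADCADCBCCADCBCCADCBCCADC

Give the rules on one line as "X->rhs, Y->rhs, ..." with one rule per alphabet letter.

  step 2 ⇒ step 3: DAADCBCCADCADCADC ⇒ C·BC·BC·C·ADC·DA·ADC·ADC·BC·C·ADC·BC·C·ADC·BC·C·ADC
    A ↦ BC
    B ↦ DA
    C ↦ ADC
    D ↦ C

A->BC, B->DA, C->ADC, D->C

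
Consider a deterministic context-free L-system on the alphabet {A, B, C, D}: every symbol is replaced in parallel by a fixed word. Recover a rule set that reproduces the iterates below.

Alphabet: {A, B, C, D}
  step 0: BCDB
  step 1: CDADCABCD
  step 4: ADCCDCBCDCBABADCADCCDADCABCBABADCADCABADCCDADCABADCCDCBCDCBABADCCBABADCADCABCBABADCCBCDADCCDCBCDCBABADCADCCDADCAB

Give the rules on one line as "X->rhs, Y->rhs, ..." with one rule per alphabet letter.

  step 0 ⇒ step 1: BCDB ⇒ CD·ADC·AB·CD
    B ↦ CD
    C ↦ ADC
    D ↦ AB
    A ↦ CB  (constrained at step 1)

A->CB, B->CD, C->ADC, D->AB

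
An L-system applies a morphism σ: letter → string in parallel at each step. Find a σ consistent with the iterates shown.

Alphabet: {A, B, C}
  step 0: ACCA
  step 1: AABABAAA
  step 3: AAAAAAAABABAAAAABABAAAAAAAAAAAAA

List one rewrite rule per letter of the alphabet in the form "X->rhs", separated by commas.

  step 0 ⇒ step 1: ACCA ⇒ AA·BA·BA·AA
    A ↦ AA
    C ↦ BA
    B ↦ CC  (constrained at step 1)

A->AA, B->CC, C->BA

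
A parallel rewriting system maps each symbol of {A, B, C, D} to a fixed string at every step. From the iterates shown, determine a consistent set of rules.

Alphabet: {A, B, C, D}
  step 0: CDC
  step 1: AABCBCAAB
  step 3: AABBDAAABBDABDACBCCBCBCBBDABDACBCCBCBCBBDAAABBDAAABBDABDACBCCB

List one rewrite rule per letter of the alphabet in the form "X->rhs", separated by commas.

A->CB, B->BDA, C->AAB, D->CBC

  step 0 ⇒ step 1: CDC ⇒ AAB·CBC·AAB
    C ↦ AAB
    D ↦ CBC
    A ↦ CB  (constrained at step 1)
    B ↦ BDA  (constrained at step 1)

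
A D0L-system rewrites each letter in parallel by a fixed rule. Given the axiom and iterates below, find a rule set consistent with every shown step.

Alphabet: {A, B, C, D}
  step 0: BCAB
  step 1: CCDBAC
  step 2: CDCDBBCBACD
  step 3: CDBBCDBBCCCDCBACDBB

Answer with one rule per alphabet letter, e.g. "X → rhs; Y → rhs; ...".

  step 2 ⇒ step 3: CDCDBBCBACD ⇒ CD·BB·CD·BB·C·C·CD·C·BA·CD·BB
    A ↦ BA
    B ↦ C
    C ↦ CD
    D ↦ BB

A->BA, B->C, C->CD, D->BB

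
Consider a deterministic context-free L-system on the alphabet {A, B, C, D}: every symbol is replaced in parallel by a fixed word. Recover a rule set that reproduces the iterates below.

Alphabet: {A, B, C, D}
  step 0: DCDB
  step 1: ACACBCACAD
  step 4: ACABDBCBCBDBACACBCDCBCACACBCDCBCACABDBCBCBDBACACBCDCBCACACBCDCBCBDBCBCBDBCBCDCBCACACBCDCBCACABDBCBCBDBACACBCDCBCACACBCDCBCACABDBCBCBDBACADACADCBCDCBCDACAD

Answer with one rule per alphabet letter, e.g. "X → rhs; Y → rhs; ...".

A->BDB, B->D, C->CBC, D->ACA

  step 0 ⇒ step 1: DCDB ⇒ ACA·CBC·ACA·D
    B ↦ D
    C ↦ CBC
    D ↦ ACA
    A ↦ BDB  (constrained at step 1)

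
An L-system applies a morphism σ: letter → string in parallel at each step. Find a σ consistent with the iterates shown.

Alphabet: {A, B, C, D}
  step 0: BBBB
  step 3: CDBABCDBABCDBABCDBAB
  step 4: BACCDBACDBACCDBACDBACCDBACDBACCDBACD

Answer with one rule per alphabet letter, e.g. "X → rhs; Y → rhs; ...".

A->BA, B->CD, C->B, D->AC

  step 3 ⇒ step 4: CDBABCDBABCDBABCDBAB ⇒ B·AC·CD·BA·CD·B·AC·CD·BA·CD·B·AC·CD·BA·CD·B·AC·CD·BA·CD
    A ↦ BA
    B ↦ CD
    C ↦ B
    D ↦ AC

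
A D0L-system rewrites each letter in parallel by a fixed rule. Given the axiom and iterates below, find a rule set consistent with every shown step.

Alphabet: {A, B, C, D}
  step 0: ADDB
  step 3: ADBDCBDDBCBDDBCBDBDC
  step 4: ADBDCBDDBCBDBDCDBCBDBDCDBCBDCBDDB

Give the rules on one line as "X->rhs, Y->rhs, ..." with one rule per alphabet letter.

  step 3 ⇒ step 4: ADBDCBDDBCBDDBCBDBDC ⇒ AD·BD·C·BD·DB·C·BD·BD·C·DB·C·BD·BD·C·DB·C·BD·C·BD·DB
    A ↦ AD
    B ↦ C
    C ↦ DB
    D ↦ BD

A->AD, B->C, C->DB, D->BD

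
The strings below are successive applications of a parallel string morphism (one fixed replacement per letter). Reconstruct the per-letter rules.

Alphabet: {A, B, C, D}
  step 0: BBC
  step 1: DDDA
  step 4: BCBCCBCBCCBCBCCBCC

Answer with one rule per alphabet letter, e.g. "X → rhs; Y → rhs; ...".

  step 0 ⇒ step 1: BBC ⇒ D·D·DA
    B ↦ D
    C ↦ DA
    A ↦ C  (constrained at step 1)
    D ↦ BC  (constrained at step 1)

A->C, B->D, C->DA, D->BC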